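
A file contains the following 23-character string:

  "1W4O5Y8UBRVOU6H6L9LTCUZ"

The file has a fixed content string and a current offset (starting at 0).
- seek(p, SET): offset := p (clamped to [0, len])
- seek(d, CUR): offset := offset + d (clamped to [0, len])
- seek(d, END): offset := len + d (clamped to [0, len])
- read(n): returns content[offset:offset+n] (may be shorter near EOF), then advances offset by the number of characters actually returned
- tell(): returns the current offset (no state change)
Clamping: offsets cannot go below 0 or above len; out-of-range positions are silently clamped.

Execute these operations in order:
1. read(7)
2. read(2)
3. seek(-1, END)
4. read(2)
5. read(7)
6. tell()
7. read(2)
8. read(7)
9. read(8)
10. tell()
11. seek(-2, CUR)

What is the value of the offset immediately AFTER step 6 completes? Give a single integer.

After 1 (read(7)): returned '1W4O5Y8', offset=7
After 2 (read(2)): returned 'UB', offset=9
After 3 (seek(-1, END)): offset=22
After 4 (read(2)): returned 'Z', offset=23
After 5 (read(7)): returned '', offset=23
After 6 (tell()): offset=23

Answer: 23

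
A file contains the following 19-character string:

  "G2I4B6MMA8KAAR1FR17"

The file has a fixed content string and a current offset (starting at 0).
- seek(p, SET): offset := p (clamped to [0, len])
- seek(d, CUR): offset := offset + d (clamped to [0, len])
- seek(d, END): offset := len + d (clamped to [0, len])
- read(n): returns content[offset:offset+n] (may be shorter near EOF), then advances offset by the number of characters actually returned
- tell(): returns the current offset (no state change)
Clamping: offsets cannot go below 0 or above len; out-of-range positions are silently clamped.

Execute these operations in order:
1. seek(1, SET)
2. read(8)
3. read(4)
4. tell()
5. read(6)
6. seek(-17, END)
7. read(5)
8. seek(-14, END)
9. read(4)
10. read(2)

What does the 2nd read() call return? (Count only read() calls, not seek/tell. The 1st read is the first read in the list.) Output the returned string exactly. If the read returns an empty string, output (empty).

Answer: 8KAA

Derivation:
After 1 (seek(1, SET)): offset=1
After 2 (read(8)): returned '2I4B6MMA', offset=9
After 3 (read(4)): returned '8KAA', offset=13
After 4 (tell()): offset=13
After 5 (read(6)): returned 'R1FR17', offset=19
After 6 (seek(-17, END)): offset=2
After 7 (read(5)): returned 'I4B6M', offset=7
After 8 (seek(-14, END)): offset=5
After 9 (read(4)): returned '6MMA', offset=9
After 10 (read(2)): returned '8K', offset=11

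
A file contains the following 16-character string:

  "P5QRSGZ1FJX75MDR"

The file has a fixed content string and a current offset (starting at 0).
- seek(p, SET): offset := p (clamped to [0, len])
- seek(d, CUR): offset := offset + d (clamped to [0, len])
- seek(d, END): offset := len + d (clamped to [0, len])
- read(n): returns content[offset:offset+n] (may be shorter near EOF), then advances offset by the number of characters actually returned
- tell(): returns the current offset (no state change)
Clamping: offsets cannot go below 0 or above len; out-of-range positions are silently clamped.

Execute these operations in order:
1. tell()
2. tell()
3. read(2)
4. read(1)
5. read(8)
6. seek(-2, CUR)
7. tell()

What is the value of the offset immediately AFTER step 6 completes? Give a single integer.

After 1 (tell()): offset=0
After 2 (tell()): offset=0
After 3 (read(2)): returned 'P5', offset=2
After 4 (read(1)): returned 'Q', offset=3
After 5 (read(8)): returned 'RSGZ1FJX', offset=11
After 6 (seek(-2, CUR)): offset=9

Answer: 9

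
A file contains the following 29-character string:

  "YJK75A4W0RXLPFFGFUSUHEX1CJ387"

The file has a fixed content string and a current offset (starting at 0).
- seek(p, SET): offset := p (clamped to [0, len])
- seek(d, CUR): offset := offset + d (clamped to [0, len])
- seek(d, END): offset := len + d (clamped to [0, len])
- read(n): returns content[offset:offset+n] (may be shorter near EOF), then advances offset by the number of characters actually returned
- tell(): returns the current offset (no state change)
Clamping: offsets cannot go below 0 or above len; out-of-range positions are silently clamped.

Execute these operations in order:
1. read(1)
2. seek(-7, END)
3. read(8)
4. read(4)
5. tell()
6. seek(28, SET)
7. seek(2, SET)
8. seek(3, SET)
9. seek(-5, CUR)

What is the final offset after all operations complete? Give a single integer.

Answer: 0

Derivation:
After 1 (read(1)): returned 'Y', offset=1
After 2 (seek(-7, END)): offset=22
After 3 (read(8)): returned 'X1CJ387', offset=29
After 4 (read(4)): returned '', offset=29
After 5 (tell()): offset=29
After 6 (seek(28, SET)): offset=28
After 7 (seek(2, SET)): offset=2
After 8 (seek(3, SET)): offset=3
After 9 (seek(-5, CUR)): offset=0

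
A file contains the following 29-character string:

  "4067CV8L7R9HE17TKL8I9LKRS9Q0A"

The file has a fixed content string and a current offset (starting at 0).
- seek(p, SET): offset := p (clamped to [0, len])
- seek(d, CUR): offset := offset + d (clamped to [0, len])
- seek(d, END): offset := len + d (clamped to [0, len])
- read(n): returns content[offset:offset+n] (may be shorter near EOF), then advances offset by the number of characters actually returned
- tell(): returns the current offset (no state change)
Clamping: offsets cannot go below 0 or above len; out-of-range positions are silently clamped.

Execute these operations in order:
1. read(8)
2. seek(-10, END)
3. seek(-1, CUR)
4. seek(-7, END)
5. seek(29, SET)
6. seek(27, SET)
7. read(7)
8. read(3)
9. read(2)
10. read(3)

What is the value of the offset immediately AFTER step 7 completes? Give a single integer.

Answer: 29

Derivation:
After 1 (read(8)): returned '4067CV8L', offset=8
After 2 (seek(-10, END)): offset=19
After 3 (seek(-1, CUR)): offset=18
After 4 (seek(-7, END)): offset=22
After 5 (seek(29, SET)): offset=29
After 6 (seek(27, SET)): offset=27
After 7 (read(7)): returned '0A', offset=29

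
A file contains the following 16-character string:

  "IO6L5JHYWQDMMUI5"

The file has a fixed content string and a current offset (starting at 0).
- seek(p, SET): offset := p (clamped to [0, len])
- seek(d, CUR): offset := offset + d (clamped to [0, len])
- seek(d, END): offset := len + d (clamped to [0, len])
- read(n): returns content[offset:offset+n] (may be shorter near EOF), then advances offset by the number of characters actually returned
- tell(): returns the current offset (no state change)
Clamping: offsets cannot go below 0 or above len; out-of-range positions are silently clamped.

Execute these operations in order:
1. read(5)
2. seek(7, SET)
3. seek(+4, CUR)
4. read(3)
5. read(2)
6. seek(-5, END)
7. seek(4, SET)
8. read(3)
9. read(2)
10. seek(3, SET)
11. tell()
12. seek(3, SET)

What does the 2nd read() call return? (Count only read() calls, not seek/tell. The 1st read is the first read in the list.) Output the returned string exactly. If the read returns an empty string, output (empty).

Answer: MMU

Derivation:
After 1 (read(5)): returned 'IO6L5', offset=5
After 2 (seek(7, SET)): offset=7
After 3 (seek(+4, CUR)): offset=11
After 4 (read(3)): returned 'MMU', offset=14
After 5 (read(2)): returned 'I5', offset=16
After 6 (seek(-5, END)): offset=11
After 7 (seek(4, SET)): offset=4
After 8 (read(3)): returned '5JH', offset=7
After 9 (read(2)): returned 'YW', offset=9
After 10 (seek(3, SET)): offset=3
After 11 (tell()): offset=3
After 12 (seek(3, SET)): offset=3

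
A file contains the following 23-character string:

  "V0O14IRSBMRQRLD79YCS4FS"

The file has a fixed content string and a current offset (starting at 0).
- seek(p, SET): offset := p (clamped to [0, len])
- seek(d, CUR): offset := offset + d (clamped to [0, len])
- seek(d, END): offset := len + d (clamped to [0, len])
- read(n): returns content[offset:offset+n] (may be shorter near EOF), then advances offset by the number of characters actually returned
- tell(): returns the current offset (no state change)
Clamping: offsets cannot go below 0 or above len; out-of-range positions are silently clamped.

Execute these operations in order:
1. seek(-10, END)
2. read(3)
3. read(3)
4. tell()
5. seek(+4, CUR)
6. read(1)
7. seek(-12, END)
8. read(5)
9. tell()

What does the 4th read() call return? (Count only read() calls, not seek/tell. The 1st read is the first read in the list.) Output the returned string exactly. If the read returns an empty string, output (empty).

After 1 (seek(-10, END)): offset=13
After 2 (read(3)): returned 'LD7', offset=16
After 3 (read(3)): returned '9YC', offset=19
After 4 (tell()): offset=19
After 5 (seek(+4, CUR)): offset=23
After 6 (read(1)): returned '', offset=23
After 7 (seek(-12, END)): offset=11
After 8 (read(5)): returned 'QRLD7', offset=16
After 9 (tell()): offset=16

Answer: QRLD7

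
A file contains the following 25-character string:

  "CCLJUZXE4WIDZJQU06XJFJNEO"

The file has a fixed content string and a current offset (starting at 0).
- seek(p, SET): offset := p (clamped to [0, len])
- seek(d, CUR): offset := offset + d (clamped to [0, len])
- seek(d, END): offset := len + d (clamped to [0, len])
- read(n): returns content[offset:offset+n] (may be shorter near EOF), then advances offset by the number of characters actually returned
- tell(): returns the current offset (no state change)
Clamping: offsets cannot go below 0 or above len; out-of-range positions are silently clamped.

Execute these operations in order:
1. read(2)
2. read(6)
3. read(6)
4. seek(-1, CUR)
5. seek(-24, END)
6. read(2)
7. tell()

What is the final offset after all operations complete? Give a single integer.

After 1 (read(2)): returned 'CC', offset=2
After 2 (read(6)): returned 'LJUZXE', offset=8
After 3 (read(6)): returned '4WIDZJ', offset=14
After 4 (seek(-1, CUR)): offset=13
After 5 (seek(-24, END)): offset=1
After 6 (read(2)): returned 'CL', offset=3
After 7 (tell()): offset=3

Answer: 3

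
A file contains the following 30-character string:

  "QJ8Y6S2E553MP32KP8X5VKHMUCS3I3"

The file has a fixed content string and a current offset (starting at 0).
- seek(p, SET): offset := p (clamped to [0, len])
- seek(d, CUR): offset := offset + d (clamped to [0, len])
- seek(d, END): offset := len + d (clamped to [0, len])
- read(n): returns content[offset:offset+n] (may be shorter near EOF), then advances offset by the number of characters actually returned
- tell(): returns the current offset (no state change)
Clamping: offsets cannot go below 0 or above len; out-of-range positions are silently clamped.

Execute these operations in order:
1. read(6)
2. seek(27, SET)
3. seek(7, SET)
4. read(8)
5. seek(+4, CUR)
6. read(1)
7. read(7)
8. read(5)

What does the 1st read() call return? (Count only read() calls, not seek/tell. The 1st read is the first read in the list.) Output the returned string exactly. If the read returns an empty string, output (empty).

After 1 (read(6)): returned 'QJ8Y6S', offset=6
After 2 (seek(27, SET)): offset=27
After 3 (seek(7, SET)): offset=7
After 4 (read(8)): returned 'E553MP32', offset=15
After 5 (seek(+4, CUR)): offset=19
After 6 (read(1)): returned '5', offset=20
After 7 (read(7)): returned 'VKHMUCS', offset=27
After 8 (read(5)): returned '3I3', offset=30

Answer: QJ8Y6S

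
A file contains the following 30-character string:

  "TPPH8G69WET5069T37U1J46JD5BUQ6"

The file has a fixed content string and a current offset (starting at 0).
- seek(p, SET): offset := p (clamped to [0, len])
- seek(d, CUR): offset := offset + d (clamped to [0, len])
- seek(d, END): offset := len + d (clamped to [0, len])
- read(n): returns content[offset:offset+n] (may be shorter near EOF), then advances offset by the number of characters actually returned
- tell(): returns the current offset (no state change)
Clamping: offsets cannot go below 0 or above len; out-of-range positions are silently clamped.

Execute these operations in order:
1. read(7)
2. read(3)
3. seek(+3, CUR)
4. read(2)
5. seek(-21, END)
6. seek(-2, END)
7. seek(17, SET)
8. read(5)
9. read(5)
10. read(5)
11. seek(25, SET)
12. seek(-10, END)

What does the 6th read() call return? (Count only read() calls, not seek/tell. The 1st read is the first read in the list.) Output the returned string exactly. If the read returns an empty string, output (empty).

Answer: UQ6

Derivation:
After 1 (read(7)): returned 'TPPH8G6', offset=7
After 2 (read(3)): returned '9WE', offset=10
After 3 (seek(+3, CUR)): offset=13
After 4 (read(2)): returned '69', offset=15
After 5 (seek(-21, END)): offset=9
After 6 (seek(-2, END)): offset=28
After 7 (seek(17, SET)): offset=17
After 8 (read(5)): returned '7U1J4', offset=22
After 9 (read(5)): returned '6JD5B', offset=27
After 10 (read(5)): returned 'UQ6', offset=30
After 11 (seek(25, SET)): offset=25
After 12 (seek(-10, END)): offset=20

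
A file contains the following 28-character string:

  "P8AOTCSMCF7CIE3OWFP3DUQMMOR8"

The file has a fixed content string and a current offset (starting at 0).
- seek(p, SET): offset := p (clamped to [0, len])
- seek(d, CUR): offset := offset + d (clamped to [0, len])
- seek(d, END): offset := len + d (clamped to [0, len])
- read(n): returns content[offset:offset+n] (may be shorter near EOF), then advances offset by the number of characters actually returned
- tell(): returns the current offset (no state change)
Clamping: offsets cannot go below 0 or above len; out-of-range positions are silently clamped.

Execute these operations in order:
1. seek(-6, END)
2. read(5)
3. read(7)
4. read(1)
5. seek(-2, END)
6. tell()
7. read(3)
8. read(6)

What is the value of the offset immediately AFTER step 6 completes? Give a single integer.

After 1 (seek(-6, END)): offset=22
After 2 (read(5)): returned 'QMMOR', offset=27
After 3 (read(7)): returned '8', offset=28
After 4 (read(1)): returned '', offset=28
After 5 (seek(-2, END)): offset=26
After 6 (tell()): offset=26

Answer: 26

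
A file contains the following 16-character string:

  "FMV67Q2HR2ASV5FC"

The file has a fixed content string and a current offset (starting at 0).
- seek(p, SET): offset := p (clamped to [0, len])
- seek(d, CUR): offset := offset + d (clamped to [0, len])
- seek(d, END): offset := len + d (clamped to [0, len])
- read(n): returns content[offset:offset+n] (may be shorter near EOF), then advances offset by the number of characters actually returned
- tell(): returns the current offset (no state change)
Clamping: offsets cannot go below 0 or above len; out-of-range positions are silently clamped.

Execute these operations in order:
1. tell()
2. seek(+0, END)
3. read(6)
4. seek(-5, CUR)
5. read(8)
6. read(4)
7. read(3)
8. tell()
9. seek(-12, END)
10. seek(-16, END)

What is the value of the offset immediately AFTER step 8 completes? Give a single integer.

Answer: 16

Derivation:
After 1 (tell()): offset=0
After 2 (seek(+0, END)): offset=16
After 3 (read(6)): returned '', offset=16
After 4 (seek(-5, CUR)): offset=11
After 5 (read(8)): returned 'SV5FC', offset=16
After 6 (read(4)): returned '', offset=16
After 7 (read(3)): returned '', offset=16
After 8 (tell()): offset=16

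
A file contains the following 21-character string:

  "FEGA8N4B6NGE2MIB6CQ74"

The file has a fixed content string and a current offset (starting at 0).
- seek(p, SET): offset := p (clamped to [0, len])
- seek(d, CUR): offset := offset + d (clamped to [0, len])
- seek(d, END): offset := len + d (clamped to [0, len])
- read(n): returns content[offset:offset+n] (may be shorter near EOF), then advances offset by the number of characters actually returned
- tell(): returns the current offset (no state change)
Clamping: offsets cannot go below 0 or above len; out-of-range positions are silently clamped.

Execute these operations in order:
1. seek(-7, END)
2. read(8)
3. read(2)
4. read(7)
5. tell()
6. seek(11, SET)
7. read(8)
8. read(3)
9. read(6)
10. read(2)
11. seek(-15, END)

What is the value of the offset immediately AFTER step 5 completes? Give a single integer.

After 1 (seek(-7, END)): offset=14
After 2 (read(8)): returned 'IB6CQ74', offset=21
After 3 (read(2)): returned '', offset=21
After 4 (read(7)): returned '', offset=21
After 5 (tell()): offset=21

Answer: 21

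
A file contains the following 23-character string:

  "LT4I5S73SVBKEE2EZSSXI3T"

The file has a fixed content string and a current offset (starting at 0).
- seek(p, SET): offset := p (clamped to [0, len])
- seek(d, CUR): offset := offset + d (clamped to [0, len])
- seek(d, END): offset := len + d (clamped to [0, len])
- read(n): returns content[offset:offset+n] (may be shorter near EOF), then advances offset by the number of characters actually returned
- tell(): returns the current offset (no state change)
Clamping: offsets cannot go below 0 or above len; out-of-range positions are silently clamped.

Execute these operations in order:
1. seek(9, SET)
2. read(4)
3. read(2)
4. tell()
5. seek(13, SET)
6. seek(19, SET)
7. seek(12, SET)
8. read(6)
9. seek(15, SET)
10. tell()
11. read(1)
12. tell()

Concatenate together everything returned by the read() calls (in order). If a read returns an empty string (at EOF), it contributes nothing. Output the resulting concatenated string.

After 1 (seek(9, SET)): offset=9
After 2 (read(4)): returned 'VBKE', offset=13
After 3 (read(2)): returned 'E2', offset=15
After 4 (tell()): offset=15
After 5 (seek(13, SET)): offset=13
After 6 (seek(19, SET)): offset=19
After 7 (seek(12, SET)): offset=12
After 8 (read(6)): returned 'EE2EZS', offset=18
After 9 (seek(15, SET)): offset=15
After 10 (tell()): offset=15
After 11 (read(1)): returned 'E', offset=16
After 12 (tell()): offset=16

Answer: VBKEE2EE2EZSE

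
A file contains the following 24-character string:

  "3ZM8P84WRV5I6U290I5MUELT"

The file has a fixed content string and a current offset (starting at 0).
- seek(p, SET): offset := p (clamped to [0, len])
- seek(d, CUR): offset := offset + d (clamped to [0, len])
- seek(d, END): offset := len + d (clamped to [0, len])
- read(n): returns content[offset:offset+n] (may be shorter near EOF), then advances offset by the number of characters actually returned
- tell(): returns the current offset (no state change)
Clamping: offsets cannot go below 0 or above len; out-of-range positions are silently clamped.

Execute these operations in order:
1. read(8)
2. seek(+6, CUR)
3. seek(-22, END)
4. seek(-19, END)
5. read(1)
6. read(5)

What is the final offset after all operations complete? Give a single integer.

After 1 (read(8)): returned '3ZM8P84W', offset=8
After 2 (seek(+6, CUR)): offset=14
After 3 (seek(-22, END)): offset=2
After 4 (seek(-19, END)): offset=5
After 5 (read(1)): returned '8', offset=6
After 6 (read(5)): returned '4WRV5', offset=11

Answer: 11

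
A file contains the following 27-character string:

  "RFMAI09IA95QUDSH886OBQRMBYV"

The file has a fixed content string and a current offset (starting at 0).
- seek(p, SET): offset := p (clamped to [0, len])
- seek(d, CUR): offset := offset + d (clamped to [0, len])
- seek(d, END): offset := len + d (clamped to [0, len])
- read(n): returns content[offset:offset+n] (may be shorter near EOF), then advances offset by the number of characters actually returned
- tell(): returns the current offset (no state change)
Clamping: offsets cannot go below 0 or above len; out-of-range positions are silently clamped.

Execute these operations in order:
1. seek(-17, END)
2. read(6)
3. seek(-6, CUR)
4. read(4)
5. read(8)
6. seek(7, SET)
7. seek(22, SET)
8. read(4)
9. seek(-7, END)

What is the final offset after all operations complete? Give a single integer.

After 1 (seek(-17, END)): offset=10
After 2 (read(6)): returned '5QUDSH', offset=16
After 3 (seek(-6, CUR)): offset=10
After 4 (read(4)): returned '5QUD', offset=14
After 5 (read(8)): returned 'SH886OBQ', offset=22
After 6 (seek(7, SET)): offset=7
After 7 (seek(22, SET)): offset=22
After 8 (read(4)): returned 'RMBY', offset=26
After 9 (seek(-7, END)): offset=20

Answer: 20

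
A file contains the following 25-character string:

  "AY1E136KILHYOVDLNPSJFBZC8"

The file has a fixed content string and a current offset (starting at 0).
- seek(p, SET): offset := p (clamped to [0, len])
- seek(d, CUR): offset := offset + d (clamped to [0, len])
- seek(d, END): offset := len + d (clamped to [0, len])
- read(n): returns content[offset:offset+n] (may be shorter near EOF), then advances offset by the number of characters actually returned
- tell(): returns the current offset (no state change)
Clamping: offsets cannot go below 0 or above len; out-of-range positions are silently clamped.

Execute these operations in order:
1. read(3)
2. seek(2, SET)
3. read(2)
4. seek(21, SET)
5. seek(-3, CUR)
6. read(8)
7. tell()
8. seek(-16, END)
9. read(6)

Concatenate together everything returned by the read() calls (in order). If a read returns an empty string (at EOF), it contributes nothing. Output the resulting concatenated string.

After 1 (read(3)): returned 'AY1', offset=3
After 2 (seek(2, SET)): offset=2
After 3 (read(2)): returned '1E', offset=4
After 4 (seek(21, SET)): offset=21
After 5 (seek(-3, CUR)): offset=18
After 6 (read(8)): returned 'SJFBZC8', offset=25
After 7 (tell()): offset=25
After 8 (seek(-16, END)): offset=9
After 9 (read(6)): returned 'LHYOVD', offset=15

Answer: AY11ESJFBZC8LHYOVD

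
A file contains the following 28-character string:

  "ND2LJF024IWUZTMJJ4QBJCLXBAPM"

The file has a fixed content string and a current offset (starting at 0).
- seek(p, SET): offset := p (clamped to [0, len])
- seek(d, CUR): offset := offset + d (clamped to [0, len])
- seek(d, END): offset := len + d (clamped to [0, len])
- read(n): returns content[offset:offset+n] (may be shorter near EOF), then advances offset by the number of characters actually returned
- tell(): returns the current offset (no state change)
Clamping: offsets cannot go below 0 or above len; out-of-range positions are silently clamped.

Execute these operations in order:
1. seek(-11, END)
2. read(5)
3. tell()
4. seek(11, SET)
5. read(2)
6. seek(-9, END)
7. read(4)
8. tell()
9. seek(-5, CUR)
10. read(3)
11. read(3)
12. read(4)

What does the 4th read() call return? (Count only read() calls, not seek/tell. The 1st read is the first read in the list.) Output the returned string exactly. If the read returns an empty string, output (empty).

After 1 (seek(-11, END)): offset=17
After 2 (read(5)): returned '4QBJC', offset=22
After 3 (tell()): offset=22
After 4 (seek(11, SET)): offset=11
After 5 (read(2)): returned 'UZ', offset=13
After 6 (seek(-9, END)): offset=19
After 7 (read(4)): returned 'BJCL', offset=23
After 8 (tell()): offset=23
After 9 (seek(-5, CUR)): offset=18
After 10 (read(3)): returned 'QBJ', offset=21
After 11 (read(3)): returned 'CLX', offset=24
After 12 (read(4)): returned 'BAPM', offset=28

Answer: QBJ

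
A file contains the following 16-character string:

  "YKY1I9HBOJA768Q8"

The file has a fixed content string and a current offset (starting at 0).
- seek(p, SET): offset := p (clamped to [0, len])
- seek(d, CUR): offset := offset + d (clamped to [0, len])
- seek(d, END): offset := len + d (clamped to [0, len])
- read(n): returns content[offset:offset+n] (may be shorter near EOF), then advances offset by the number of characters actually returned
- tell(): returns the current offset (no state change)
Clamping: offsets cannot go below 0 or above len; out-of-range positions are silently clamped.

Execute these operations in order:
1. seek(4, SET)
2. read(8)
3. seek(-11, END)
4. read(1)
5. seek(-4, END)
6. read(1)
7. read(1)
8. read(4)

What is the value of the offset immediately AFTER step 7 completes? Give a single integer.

Answer: 14

Derivation:
After 1 (seek(4, SET)): offset=4
After 2 (read(8)): returned 'I9HBOJA7', offset=12
After 3 (seek(-11, END)): offset=5
After 4 (read(1)): returned '9', offset=6
After 5 (seek(-4, END)): offset=12
After 6 (read(1)): returned '6', offset=13
After 7 (read(1)): returned '8', offset=14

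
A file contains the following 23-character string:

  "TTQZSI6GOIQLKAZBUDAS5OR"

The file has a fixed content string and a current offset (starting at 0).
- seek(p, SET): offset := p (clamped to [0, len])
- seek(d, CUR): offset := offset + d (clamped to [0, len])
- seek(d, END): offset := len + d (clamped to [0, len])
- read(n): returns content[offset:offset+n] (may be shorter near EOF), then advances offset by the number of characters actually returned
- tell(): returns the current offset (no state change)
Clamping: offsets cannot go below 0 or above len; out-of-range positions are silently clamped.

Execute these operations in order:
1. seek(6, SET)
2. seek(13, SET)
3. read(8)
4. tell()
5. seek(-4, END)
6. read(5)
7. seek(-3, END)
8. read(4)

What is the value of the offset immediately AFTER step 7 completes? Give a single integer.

Answer: 20

Derivation:
After 1 (seek(6, SET)): offset=6
After 2 (seek(13, SET)): offset=13
After 3 (read(8)): returned 'AZBUDAS5', offset=21
After 4 (tell()): offset=21
After 5 (seek(-4, END)): offset=19
After 6 (read(5)): returned 'S5OR', offset=23
After 7 (seek(-3, END)): offset=20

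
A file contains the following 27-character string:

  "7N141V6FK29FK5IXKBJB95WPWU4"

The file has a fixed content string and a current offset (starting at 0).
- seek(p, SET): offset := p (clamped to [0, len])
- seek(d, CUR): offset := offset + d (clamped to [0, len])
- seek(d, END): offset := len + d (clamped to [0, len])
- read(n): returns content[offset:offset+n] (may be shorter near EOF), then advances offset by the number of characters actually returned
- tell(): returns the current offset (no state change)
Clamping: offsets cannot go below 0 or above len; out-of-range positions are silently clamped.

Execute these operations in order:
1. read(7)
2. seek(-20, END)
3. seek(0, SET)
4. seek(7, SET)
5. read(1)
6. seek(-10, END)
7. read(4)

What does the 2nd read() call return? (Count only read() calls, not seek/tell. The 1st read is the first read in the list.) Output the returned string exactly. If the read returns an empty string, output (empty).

Answer: F

Derivation:
After 1 (read(7)): returned '7N141V6', offset=7
After 2 (seek(-20, END)): offset=7
After 3 (seek(0, SET)): offset=0
After 4 (seek(7, SET)): offset=7
After 5 (read(1)): returned 'F', offset=8
After 6 (seek(-10, END)): offset=17
After 7 (read(4)): returned 'BJB9', offset=21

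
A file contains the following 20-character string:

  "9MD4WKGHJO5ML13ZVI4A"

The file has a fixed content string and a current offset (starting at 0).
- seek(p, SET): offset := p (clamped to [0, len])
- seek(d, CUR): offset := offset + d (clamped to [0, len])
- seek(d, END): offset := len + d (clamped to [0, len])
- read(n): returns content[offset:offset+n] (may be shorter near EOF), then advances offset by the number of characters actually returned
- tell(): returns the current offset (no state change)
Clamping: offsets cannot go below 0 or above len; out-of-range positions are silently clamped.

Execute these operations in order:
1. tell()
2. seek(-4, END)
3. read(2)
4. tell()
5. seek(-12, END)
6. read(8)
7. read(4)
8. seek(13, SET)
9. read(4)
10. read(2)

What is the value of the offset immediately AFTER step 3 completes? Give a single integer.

After 1 (tell()): offset=0
After 2 (seek(-4, END)): offset=16
After 3 (read(2)): returned 'VI', offset=18

Answer: 18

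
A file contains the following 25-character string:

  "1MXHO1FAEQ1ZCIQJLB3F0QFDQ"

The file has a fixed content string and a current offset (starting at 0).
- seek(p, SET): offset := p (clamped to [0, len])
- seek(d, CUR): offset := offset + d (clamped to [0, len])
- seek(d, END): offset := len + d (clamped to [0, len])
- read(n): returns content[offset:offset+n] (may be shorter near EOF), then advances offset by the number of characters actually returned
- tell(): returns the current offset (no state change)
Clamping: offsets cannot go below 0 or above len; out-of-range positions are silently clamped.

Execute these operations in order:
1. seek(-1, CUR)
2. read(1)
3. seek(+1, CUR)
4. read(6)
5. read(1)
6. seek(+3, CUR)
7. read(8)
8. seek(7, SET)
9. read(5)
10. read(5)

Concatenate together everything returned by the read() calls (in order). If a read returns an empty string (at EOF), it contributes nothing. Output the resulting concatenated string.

Answer: 1XHO1FAECIQJLB3FAEQ1ZCIQJL

Derivation:
After 1 (seek(-1, CUR)): offset=0
After 2 (read(1)): returned '1', offset=1
After 3 (seek(+1, CUR)): offset=2
After 4 (read(6)): returned 'XHO1FA', offset=8
After 5 (read(1)): returned 'E', offset=9
After 6 (seek(+3, CUR)): offset=12
After 7 (read(8)): returned 'CIQJLB3F', offset=20
After 8 (seek(7, SET)): offset=7
After 9 (read(5)): returned 'AEQ1Z', offset=12
After 10 (read(5)): returned 'CIQJL', offset=17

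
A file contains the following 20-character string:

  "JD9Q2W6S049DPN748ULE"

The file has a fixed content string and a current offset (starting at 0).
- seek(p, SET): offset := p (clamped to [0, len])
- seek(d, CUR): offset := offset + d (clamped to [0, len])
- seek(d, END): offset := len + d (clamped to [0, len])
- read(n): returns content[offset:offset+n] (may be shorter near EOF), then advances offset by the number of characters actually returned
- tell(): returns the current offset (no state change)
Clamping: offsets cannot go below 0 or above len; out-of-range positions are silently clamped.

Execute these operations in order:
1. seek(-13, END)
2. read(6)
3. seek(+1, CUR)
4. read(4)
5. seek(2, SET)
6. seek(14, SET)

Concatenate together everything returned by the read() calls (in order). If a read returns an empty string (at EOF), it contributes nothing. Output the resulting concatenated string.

After 1 (seek(-13, END)): offset=7
After 2 (read(6)): returned 'S049DP', offset=13
After 3 (seek(+1, CUR)): offset=14
After 4 (read(4)): returned '748U', offset=18
After 5 (seek(2, SET)): offset=2
After 6 (seek(14, SET)): offset=14

Answer: S049DP748U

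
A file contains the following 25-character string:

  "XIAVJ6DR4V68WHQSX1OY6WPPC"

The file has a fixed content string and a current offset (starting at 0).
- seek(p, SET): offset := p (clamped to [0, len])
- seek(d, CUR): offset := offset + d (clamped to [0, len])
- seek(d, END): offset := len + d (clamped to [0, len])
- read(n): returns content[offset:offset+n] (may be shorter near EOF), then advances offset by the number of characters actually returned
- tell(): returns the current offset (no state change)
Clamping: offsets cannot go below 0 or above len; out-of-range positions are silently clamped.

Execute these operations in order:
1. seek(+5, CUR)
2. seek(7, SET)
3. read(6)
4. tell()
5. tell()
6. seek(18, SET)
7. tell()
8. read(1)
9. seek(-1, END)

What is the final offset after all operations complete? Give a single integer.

After 1 (seek(+5, CUR)): offset=5
After 2 (seek(7, SET)): offset=7
After 3 (read(6)): returned 'R4V68W', offset=13
After 4 (tell()): offset=13
After 5 (tell()): offset=13
After 6 (seek(18, SET)): offset=18
After 7 (tell()): offset=18
After 8 (read(1)): returned 'O', offset=19
After 9 (seek(-1, END)): offset=24

Answer: 24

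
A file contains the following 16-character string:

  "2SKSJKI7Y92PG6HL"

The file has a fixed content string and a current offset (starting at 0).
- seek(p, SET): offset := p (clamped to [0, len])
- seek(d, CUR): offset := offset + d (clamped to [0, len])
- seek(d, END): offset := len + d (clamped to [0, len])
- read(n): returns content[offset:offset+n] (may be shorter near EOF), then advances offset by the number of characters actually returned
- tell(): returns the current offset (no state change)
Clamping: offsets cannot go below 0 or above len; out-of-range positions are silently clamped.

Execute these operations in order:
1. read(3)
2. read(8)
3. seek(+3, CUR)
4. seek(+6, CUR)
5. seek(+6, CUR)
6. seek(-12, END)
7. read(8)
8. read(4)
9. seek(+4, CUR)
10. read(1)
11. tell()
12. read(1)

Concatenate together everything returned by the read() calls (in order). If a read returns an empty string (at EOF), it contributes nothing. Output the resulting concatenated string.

After 1 (read(3)): returned '2SK', offset=3
After 2 (read(8)): returned 'SJKI7Y92', offset=11
After 3 (seek(+3, CUR)): offset=14
After 4 (seek(+6, CUR)): offset=16
After 5 (seek(+6, CUR)): offset=16
After 6 (seek(-12, END)): offset=4
After 7 (read(8)): returned 'JKI7Y92P', offset=12
After 8 (read(4)): returned 'G6HL', offset=16
After 9 (seek(+4, CUR)): offset=16
After 10 (read(1)): returned '', offset=16
After 11 (tell()): offset=16
After 12 (read(1)): returned '', offset=16

Answer: 2SKSJKI7Y92JKI7Y92PG6HL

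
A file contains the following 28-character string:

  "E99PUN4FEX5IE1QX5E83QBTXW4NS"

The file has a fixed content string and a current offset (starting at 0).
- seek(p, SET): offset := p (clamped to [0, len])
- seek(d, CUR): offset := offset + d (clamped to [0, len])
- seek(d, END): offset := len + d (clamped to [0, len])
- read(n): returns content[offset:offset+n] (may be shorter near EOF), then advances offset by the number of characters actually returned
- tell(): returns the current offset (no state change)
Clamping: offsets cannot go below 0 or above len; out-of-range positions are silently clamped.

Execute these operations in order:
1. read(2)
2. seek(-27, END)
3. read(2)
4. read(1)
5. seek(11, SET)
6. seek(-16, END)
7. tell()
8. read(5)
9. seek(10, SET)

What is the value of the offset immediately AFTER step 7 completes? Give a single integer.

After 1 (read(2)): returned 'E9', offset=2
After 2 (seek(-27, END)): offset=1
After 3 (read(2)): returned '99', offset=3
After 4 (read(1)): returned 'P', offset=4
After 5 (seek(11, SET)): offset=11
After 6 (seek(-16, END)): offset=12
After 7 (tell()): offset=12

Answer: 12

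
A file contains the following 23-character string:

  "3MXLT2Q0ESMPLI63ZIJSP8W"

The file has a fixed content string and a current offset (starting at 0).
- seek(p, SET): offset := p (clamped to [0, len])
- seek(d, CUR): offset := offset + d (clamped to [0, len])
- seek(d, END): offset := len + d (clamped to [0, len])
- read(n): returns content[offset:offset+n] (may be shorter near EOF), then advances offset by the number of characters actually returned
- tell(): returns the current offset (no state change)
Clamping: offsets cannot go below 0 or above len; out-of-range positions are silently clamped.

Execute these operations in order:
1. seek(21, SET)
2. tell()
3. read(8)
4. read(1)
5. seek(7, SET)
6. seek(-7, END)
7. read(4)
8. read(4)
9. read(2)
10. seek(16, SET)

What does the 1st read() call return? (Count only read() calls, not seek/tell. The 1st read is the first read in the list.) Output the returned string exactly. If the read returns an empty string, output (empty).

Answer: 8W

Derivation:
After 1 (seek(21, SET)): offset=21
After 2 (tell()): offset=21
After 3 (read(8)): returned '8W', offset=23
After 4 (read(1)): returned '', offset=23
After 5 (seek(7, SET)): offset=7
After 6 (seek(-7, END)): offset=16
After 7 (read(4)): returned 'ZIJS', offset=20
After 8 (read(4)): returned 'P8W', offset=23
After 9 (read(2)): returned '', offset=23
After 10 (seek(16, SET)): offset=16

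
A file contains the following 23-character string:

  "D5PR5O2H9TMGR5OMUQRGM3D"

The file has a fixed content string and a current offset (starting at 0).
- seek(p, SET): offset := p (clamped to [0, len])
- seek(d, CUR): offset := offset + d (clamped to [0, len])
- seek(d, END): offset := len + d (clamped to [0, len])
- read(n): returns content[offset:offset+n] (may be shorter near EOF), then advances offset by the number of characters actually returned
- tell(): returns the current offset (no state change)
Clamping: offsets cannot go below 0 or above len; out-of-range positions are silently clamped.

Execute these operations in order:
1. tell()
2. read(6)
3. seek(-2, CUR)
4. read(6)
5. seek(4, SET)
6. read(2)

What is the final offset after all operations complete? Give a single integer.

Answer: 6

Derivation:
After 1 (tell()): offset=0
After 2 (read(6)): returned 'D5PR5O', offset=6
After 3 (seek(-2, CUR)): offset=4
After 4 (read(6)): returned '5O2H9T', offset=10
After 5 (seek(4, SET)): offset=4
After 6 (read(2)): returned '5O', offset=6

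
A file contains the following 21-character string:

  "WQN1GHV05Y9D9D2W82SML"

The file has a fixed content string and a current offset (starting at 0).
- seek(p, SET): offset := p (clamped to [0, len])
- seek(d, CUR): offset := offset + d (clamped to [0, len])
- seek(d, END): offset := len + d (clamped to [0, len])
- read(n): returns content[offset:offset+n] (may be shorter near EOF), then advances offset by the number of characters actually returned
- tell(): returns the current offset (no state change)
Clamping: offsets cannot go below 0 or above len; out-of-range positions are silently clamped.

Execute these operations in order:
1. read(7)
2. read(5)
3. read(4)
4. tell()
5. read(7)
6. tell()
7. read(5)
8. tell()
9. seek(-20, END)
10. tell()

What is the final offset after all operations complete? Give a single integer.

Answer: 1

Derivation:
After 1 (read(7)): returned 'WQN1GHV', offset=7
After 2 (read(5)): returned '05Y9D', offset=12
After 3 (read(4)): returned '9D2W', offset=16
After 4 (tell()): offset=16
After 5 (read(7)): returned '82SML', offset=21
After 6 (tell()): offset=21
After 7 (read(5)): returned '', offset=21
After 8 (tell()): offset=21
After 9 (seek(-20, END)): offset=1
After 10 (tell()): offset=1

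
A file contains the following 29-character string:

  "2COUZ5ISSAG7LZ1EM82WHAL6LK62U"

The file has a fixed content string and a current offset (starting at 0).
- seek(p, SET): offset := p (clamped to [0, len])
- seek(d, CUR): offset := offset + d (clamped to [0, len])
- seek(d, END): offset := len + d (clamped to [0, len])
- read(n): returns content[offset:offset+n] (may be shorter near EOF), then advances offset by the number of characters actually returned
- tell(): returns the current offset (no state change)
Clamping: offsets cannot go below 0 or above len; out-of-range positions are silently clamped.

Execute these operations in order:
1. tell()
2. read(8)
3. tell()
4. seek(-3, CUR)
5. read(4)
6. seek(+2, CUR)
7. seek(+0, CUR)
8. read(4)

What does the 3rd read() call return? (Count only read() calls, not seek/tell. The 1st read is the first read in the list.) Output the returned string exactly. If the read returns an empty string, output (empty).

After 1 (tell()): offset=0
After 2 (read(8)): returned '2COUZ5IS', offset=8
After 3 (tell()): offset=8
After 4 (seek(-3, CUR)): offset=5
After 5 (read(4)): returned '5ISS', offset=9
After 6 (seek(+2, CUR)): offset=11
After 7 (seek(+0, CUR)): offset=11
After 8 (read(4)): returned '7LZ1', offset=15

Answer: 7LZ1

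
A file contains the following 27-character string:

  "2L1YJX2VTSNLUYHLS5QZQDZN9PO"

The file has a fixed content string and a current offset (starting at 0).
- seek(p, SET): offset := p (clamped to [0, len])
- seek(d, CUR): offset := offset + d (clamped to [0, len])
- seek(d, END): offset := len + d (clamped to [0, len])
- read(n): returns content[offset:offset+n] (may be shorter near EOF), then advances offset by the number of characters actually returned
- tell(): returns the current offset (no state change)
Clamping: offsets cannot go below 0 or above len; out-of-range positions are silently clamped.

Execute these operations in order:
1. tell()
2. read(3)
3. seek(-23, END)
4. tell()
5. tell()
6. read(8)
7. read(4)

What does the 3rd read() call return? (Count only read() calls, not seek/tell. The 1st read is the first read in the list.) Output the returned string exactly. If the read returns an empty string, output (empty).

Answer: UYHL

Derivation:
After 1 (tell()): offset=0
After 2 (read(3)): returned '2L1', offset=3
After 3 (seek(-23, END)): offset=4
After 4 (tell()): offset=4
After 5 (tell()): offset=4
After 6 (read(8)): returned 'JX2VTSNL', offset=12
After 7 (read(4)): returned 'UYHL', offset=16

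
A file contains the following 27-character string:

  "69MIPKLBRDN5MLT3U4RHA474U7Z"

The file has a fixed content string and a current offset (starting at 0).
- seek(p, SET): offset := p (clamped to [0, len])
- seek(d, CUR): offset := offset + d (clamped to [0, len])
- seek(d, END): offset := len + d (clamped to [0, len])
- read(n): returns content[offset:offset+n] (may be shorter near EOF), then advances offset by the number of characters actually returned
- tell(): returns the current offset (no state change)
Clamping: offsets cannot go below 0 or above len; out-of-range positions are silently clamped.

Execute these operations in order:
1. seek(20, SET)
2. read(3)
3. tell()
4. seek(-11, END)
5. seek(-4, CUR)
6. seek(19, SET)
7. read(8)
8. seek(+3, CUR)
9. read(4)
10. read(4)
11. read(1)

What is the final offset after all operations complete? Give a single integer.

After 1 (seek(20, SET)): offset=20
After 2 (read(3)): returned 'A47', offset=23
After 3 (tell()): offset=23
After 4 (seek(-11, END)): offset=16
After 5 (seek(-4, CUR)): offset=12
After 6 (seek(19, SET)): offset=19
After 7 (read(8)): returned 'HA474U7Z', offset=27
After 8 (seek(+3, CUR)): offset=27
After 9 (read(4)): returned '', offset=27
After 10 (read(4)): returned '', offset=27
After 11 (read(1)): returned '', offset=27

Answer: 27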